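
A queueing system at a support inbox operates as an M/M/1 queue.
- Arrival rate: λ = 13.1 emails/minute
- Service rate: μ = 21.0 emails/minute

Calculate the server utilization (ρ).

Server utilization: ρ = λ/μ
ρ = 13.1/21.0 = 0.6238
The server is busy 62.38% of the time.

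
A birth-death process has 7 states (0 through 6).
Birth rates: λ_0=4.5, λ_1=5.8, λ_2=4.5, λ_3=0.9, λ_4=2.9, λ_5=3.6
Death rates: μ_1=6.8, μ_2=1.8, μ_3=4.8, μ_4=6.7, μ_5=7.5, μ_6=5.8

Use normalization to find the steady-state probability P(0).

Ratios P(n)/P(0) = (λ₀···λₙ₋₁)/(μ₁···μₙ):
P(1)/P(0) = (4.5)/(6.8) = 0.661765
P(2)/P(0) = (4.5×5.8)/(6.8×1.8) = 2.13235
P(3)/P(0) = (4.5×5.8×4.5)/(6.8×1.8×4.8) = 1.99908
P(4)/P(0) = (4.5×5.8×4.5×0.9)/(6.8×1.8×4.8×6.7) = 0.268533
P(5)/P(0) = (4.5×5.8×4.5×0.9×2.9)/(6.8×1.8×4.8×6.7×7.5) = 0.103833
P(6)/P(0) = (4.5×5.8×4.5×0.9×2.9×3.6)/(6.8×1.8×4.8×6.7×7.5×5.8) = 0.0644480

Normalization: ∑ P(n) = 1
P(0) × (1.00000 + 0.661765 + 2.13235 + 1.99908 + 0.268533 + 0.103833 + 0.0644480) = 1
P(0) × 6.2300 = 1
P(0) = 1/6.2300 = 0.1605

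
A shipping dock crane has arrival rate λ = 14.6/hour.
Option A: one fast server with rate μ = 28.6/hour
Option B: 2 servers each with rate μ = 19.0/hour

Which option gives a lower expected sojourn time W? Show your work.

Option A: single server μ = 28.6 (M/M/1)
  ρ_A = 14.6/28.6 = 0.5105
  W_A = 1/(μ-λ) = 1/(28.6-14.6) = 1/14.00 = 0.07143

Option B: 2 servers μ = 19.0 (M/M/2)
  ρ_B = λ/(cμ) = 14.6/(2×19.0) = 0.3842
  Offered load a = λ/μ = cρ = 14.6/19.0 = 0.7684
  P₀ = [ Σₙ₌₀^1 aⁿ/n! + a^2/(2!(1-ρ)) ]⁻¹
  Σ = a^0/0! + a^1/1! = 1.0000 + 0.7684 = 1.7684
  a^2/(2!(1-ρ)) = 0.59047/(2 × 0.61579) = 0.4794
  P₀ = 1/(1.7684 + 0.4794) = 0.4449
  Lq = P₀·a^2·ρ / (2!(1-ρ)²) = 0.4449 × 0.5905 × 0.3842 / (2 × 0.3792) = 0.1331
  Wq_B = Lq/λ = 0.13308/14.6 = 0.009115
  W_B = Wq_B + 1/μ = 0.009115 + 0.05263 = 0.06175

Since W_B = 0.06175 < W_A = 0.07143, Option B (multiple servers) has the shorter time in system.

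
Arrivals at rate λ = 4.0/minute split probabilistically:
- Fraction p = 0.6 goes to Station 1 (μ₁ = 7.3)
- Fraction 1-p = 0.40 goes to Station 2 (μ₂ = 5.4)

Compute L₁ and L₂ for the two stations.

Effective rates: λ₁ = 4.0×0.6 = 2.4, λ₂ = 4.0×0.40 = 1.6
Station 1: ρ₁ = 2.4/7.3 = 0.32877, L₁ = ρ₁/(1-ρ₁) = 0.32877/(1-0.32877) = 0.4898
Station 2: ρ₂ = 1.6/5.4 = 0.2963, L₂ = ρ₂/(1-ρ₂) = 0.2963/(1-0.2963) = 0.4211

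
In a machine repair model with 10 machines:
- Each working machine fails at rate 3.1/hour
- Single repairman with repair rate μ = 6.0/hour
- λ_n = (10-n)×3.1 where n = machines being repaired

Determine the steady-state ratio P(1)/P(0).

P(1)/P(0) = ∏_{i=0}^{1-1} λ_i/μ_{i+1}
= (10-0)×3.1/6.0
= 5.1667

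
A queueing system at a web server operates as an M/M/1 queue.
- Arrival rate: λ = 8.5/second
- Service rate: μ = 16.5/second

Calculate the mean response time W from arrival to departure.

First, compute utilization: ρ = λ/μ = 8.5/16.5 = 0.5152
For M/M/1: W = 1/(μ-λ)
W = 1/(16.5-8.5) = 1/8.00
W = 0.1250 seconds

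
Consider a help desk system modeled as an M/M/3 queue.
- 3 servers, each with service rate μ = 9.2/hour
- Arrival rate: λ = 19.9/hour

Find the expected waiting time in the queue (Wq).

Traffic intensity: ρ = λ/(cμ) = 19.9/(3×9.2) = 0.7210
Since ρ = 0.7210 < 1, system is stable.
Offered load a = λ/μ = cρ = 19.9/9.2 = 2.1630
P₀ = [ Σₙ₌₀^2 aⁿ/n! + a^3/(3!(1-ρ)) ]⁻¹
Σ = a^0/0! + a^1/1! + a^2/2! = 1.0000 + 2.1630 + 2.3394 = 5.5024
a^3/(3!(1-ρ)) = 10.1204/(6 × 0.27899) = 6.0459
P₀ = 1/(5.5024 + 6.0459) = 0.08659
Lq = P₀·a^3·ρ / (3!(1-ρ)²) = 0.08659 × 10.1204 × 0.7210 / (6 × 0.07783) = 1.3530
Wq = Lq/λ = 1.3530/19.9 = 0.06799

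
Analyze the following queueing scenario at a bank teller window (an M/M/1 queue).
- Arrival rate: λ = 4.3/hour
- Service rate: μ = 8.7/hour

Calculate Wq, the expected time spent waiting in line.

First, compute utilization: ρ = λ/μ = 4.3/8.7 = 0.4943
For M/M/1: Wq = λ/(μ(μ-λ))
Wq = 4.3/(8.7 × (8.7-4.3))
Wq = 4.3/(8.7 × 4.40)
Wq = 0.1123 hours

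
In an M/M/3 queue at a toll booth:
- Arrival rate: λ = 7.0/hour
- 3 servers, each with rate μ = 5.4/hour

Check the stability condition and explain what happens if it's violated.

Stability requires ρ = λ/(cμ) < 1
ρ = 7.0/(3 × 5.4) = 7.0/16.20 = 0.4321
Since 0.4321 < 1, the system is STABLE.
The servers are busy 43.21% of the time.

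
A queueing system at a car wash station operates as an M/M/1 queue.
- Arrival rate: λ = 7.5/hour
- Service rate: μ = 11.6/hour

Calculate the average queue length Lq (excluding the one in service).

ρ = λ/μ = 7.5/11.6 = 0.6466
For M/M/1: Lq = λ²/(μ(μ-λ))
Lq = 56.25/(11.6 × 4.10)
Lq = 1.1827 cars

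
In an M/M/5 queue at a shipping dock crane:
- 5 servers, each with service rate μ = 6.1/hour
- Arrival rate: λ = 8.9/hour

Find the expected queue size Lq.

Traffic intensity: ρ = λ/(cμ) = 8.9/(5×6.1) = 0.2918
Since ρ = 0.2918 < 1, system is stable.
Offered load a = λ/μ = cρ = 8.9/6.1 = 1.4590
P₀ = [ Σₙ₌₀^4 aⁿ/n! + a^5/(5!(1-ρ)) ]⁻¹
Σ = a^0/0! + a^1/1! + a^2/2! + a^3/3! + a^4/4! = 1.0000 + 1.4590 + 1.0644 + 0.5176 + 0.1888 = 4.2298
a^5/(5!(1-ρ)) = 6.6115/(120 × 0.7082) = 0.07780
P₀ = 1/(4.2298 + 0.07780) = 0.2321
Lq = P₀·a^5·ρ / (5!(1-ρ)²) = 0.23215 × 6.6115 × 0.29180 / (120 × 0.50154) = 0.007442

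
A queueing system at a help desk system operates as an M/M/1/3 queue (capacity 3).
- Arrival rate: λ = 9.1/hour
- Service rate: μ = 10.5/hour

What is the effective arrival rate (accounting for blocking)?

ρ = λ/μ = 9.1/10.5 = 0.86667
P₀ = (1-ρ)/(1-ρ^(K+1)) = (1-0.86667)/(1-0.86667^4) = 0.1333/0.4358 = 0.3059
P_K = P₀×ρ^K = 0.3059 × 0.86667^3 = 0.3059 × 0.6510 = 0.1991
λ_eff = λ(1-P_K) = 9.1 × (1 - 0.199148) = 9.1 × 0.800852 = 7.2878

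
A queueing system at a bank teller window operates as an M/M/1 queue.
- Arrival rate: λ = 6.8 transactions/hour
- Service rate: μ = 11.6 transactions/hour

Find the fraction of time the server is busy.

Server utilization: ρ = λ/μ
ρ = 6.8/11.6 = 0.5862
The server is busy 58.62% of the time.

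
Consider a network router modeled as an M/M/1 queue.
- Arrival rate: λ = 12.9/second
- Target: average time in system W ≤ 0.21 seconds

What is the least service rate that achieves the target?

For M/M/1: W = 1/(μ-λ)
Need W ≤ 0.21, so 1/(μ-λ) ≤ 0.21
μ - λ ≥ 1/0.21 = 4.7619
μ ≥ 12.9 + 4.7619 = 17.6619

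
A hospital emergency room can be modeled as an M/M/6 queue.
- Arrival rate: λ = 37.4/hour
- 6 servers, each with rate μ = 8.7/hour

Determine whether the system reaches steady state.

Stability requires ρ = λ/(cμ) < 1
ρ = 37.4/(6 × 8.7) = 37.4/52.20 = 0.7165
Since 0.7165 < 1, the system is STABLE.
The servers are busy 71.65% of the time.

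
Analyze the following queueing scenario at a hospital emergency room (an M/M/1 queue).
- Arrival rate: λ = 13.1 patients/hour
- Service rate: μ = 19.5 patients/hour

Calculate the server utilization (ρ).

Server utilization: ρ = λ/μ
ρ = 13.1/19.5 = 0.6718
The server is busy 67.18% of the time.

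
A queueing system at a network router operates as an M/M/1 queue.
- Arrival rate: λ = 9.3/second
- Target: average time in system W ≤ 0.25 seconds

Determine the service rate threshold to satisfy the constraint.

For M/M/1: W = 1/(μ-λ)
Need W ≤ 0.25, so 1/(μ-λ) ≤ 0.25
μ - λ ≥ 1/0.25 = 4.0000
μ ≥ 9.3 + 4.0000 = 13.3000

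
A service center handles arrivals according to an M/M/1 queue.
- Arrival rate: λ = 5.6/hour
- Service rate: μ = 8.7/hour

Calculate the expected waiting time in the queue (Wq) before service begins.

First, compute utilization: ρ = λ/μ = 5.6/8.7 = 0.6437
For M/M/1: Wq = λ/(μ(μ-λ))
Wq = 5.6/(8.7 × (8.7-5.6))
Wq = 5.6/(8.7 × 3.10)
Wq = 0.2076 hours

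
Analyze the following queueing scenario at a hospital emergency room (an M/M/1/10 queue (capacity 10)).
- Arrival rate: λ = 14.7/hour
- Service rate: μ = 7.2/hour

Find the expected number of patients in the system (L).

ρ = λ/μ = 14.7/7.2 = 2.04167
P₀ = (1-ρ)/(1-ρ^(K+1)) = (1-2.04167)/(1-2.04167^11) = -1.0417/-2568.4550 = 0.0004056
P_K = P₀×ρ^K = 0.00040556 × 2.04167^10 = 0.00040556 × 1258.5065 = 0.5104
L = ρ[1 - (K+1)ρ^K + Kρ^(K+1)] / [(1-ρ)(1-ρ^(K+1))]
L = 2.04167 × (1 - 11×1258.5065 + 10×2569.4550) / ((1 - 2.04167) × (1 - 2569.4550)) = 9.0443 patients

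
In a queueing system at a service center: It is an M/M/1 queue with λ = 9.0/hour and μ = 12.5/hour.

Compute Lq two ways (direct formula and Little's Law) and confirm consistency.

Method 1 (direct): Lq = λ²/(μ(μ-λ)) = 81.00/(12.5 × 3.50) = 1.8514

Method 2 (Little's Law):
W = 1/(μ-λ) = 1/3.50 = 0.28571
Wq = W - 1/μ = 0.28571 - 0.080000 = 0.20571
Lq = λWq = 9.0 × 0.20571 = 1.8514 ✔ (matches Method 1)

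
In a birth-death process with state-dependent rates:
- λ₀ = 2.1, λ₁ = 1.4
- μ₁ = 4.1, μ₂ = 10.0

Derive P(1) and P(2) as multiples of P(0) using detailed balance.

Balance equations:
State 0: λ₀P₀ = μ₁P₁ → P₁ = (λ₀/μ₁)P₀ = (2.1/4.1)P₀ = 0.5122P₀
State 1: P₂ = (λ₀λ₁)/(μ₁μ₂)P₀ = (2.1×1.4)/(4.1×10.0)P₀ = 0.07171P₀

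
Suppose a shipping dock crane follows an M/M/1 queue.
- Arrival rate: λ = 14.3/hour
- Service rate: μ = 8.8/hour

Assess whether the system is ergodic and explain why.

Stability requires ρ = λ/(cμ) < 1
ρ = 14.3/(1 × 8.8) = 14.3/8.80 = 1.6250
Since 1.6250 ≥ 1, the system is UNSTABLE.
Queue grows without bound. Need μ > λ = 14.3.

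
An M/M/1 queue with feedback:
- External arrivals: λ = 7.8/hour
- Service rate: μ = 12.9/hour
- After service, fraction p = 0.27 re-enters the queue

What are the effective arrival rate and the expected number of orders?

Effective arrival rate: λ_eff = λ/(1-p) = 7.8/(1-0.27) = 7.8/0.73 = 10.68493
ρ = λ_eff/μ = 10.68493/12.9 = 0.828289
L = ρ/(1-ρ) = 0.828289/(1-0.828289) = 4.8237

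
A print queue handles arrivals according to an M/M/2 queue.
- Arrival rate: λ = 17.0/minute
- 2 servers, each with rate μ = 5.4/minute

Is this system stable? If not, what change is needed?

Stability requires ρ = λ/(cμ) < 1
ρ = 17.0/(2 × 5.4) = 17.0/10.80 = 1.5741
Since 1.5741 ≥ 1, the system is UNSTABLE.
Need c > λ/μ = 17.0/5.4 = 3.15.
Minimum servers needed: c = 4.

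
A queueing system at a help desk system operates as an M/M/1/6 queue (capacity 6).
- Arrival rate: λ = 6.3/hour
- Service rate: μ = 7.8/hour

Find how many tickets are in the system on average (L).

ρ = λ/μ = 6.3/7.8 = 0.807692
P₀ = (1-ρ)/(1-ρ^(K+1)) = (1-0.807692)/(1-0.807692^7) = 0.1923/0.7758 = 0.2479
P_K = P₀×ρ^K = 0.24790 × 0.807692^6 = 0.24790 × 0.27764 = 0.06883
L = ρ[1 - (K+1)ρ^K + Kρ^(K+1)] / [(1-ρ)(1-ρ^(K+1))]
L = 0.807692 × (1 - 7×0.2776353 + 6×0.2242438) / ((1 - 0.807692) × (1 - 0.2242438)) = 2.1765 tickets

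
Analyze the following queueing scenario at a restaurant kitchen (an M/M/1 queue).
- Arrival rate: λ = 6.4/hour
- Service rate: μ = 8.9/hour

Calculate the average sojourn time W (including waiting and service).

First, compute utilization: ρ = λ/μ = 6.4/8.9 = 0.7191
For M/M/1: W = 1/(μ-λ)
W = 1/(8.9-6.4) = 1/2.50
W = 0.4000 hours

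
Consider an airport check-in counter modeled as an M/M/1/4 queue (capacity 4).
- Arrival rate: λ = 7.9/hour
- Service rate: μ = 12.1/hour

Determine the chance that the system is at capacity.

ρ = λ/μ = 7.9/12.1 = 0.65289
P₀ = (1-ρ)/(1-ρ^(K+1)) = (1-0.65289)/(1-0.65289^5) = 0.3471/0.8814 = 0.3938
P_K = P₀×ρ^K = 0.39383 × 0.65289^4 = 0.39383 × 0.18170 = 0.07156
Blocking probability = 7.16%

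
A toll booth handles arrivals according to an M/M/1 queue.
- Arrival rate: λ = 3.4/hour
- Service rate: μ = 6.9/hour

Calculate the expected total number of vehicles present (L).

ρ = λ/μ = 3.4/6.9 = 0.4928
For M/M/1: L = λ/(μ-λ)
L = 3.4/(6.9-3.4) = 3.4/3.50
L = 0.9714 vehicles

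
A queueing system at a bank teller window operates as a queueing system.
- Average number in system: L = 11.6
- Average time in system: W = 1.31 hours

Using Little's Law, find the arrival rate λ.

Little's Law: L = λW, so λ = L/W
λ = 11.6/1.31 = 8.8550 transactions/hour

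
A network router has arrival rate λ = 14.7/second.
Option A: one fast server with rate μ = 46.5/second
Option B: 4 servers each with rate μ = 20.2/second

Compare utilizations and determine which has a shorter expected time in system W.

Option A: single server μ = 46.5 (M/M/1)
  ρ_A = 14.7/46.5 = 0.3161
  W_A = 1/(μ-λ) = 1/(46.5-14.7) = 1/31.80 = 0.03145

Option B: 4 servers μ = 20.2 (M/M/4)
  ρ_B = λ/(cμ) = 14.7/(4×20.2) = 0.1819
  Offered load a = λ/μ = cρ = 14.7/20.2 = 0.7277
  P₀ = [ Σₙ₌₀^3 aⁿ/n! + a^4/(4!(1-ρ)) ]⁻¹
  Σ = a^0/0! + a^1/1! + a^2/2! + a^3/3! = 1.0000 + 0.7277 + 0.2648 + 0.06423 = 2.0567
  a^4/(4!(1-ρ)) = 0.28046/(24 × 0.81807) = 0.01428
  P₀ = 1/(2.0567 + 0.01428) = 0.4829
  Lq = P₀·a^4·ρ / (4!(1-ρ)²) = 0.4829 × 0.2805 × 0.1819 / (24 × 0.6692) = 0.001534
  Wq_B = Lq/λ = 0.001534/14.7 = 0.00010435
  W_B = Wq_B + 1/μ = 0.00010435 + 0.049505 = 0.04961

Since W_A = 0.03145 < W_B = 0.04961, Option A (single fast server) has the shorter time in system.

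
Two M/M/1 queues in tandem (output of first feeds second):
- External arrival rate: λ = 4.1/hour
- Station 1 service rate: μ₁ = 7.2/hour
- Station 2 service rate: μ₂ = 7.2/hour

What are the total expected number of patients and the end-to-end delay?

By Jackson's theorem, each station behaves as independent M/M/1.
Station 1: ρ₁ = 4.1/7.2 = 0.5694, L₁ = ρ₁/(1-ρ₁) = λ/(μ₁-λ) = 4.1/3.10 = 1.3226
Station 2: ρ₂ = 4.1/7.2 = 0.5694, L₂ = ρ₂/(1-ρ₂) = λ/(μ₂-λ) = 4.1/3.10 = 1.3226
Total: L = L₁ + L₂ = 1.3226 + 1.3226 = 2.6452
W = L/λ = 2.6452/4.1 = 0.6452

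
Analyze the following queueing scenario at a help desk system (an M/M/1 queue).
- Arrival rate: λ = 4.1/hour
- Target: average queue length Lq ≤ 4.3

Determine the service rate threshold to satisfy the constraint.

For M/M/1: Lq = λ²/(μ(μ-λ))
Need Lq ≤ 4.3, i.e. μ(μ-λ) ≥ λ²/4.3
μ² - 4.1μ - 16.81/4.3 ≥ 0  →  μ² - 4.1μ - 3.9093 ≥ 0
Quadratic formula (positive root): μ = [λ + √(λ² + 4×3.9093)]/2
Discriminant: 16.81 + 4×3.9093 = 32.4472, √32.4472 = 5.6962
μ ≥ (4.1 + 5.6962)/2 = 4.8981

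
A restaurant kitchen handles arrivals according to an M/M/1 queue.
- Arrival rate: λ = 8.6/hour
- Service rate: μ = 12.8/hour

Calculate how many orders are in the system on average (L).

ρ = λ/μ = 8.6/12.8 = 0.6719
For M/M/1: L = λ/(μ-λ)
L = 8.6/(12.8-8.6) = 8.6/4.20
L = 2.0476 orders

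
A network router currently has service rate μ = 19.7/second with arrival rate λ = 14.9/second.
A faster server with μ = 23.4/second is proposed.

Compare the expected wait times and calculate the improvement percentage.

System 1: ρ₁ = 14.9/19.7 = 0.7563, W₁ = 1/(19.7-14.9) = 0.20833
System 2: ρ₂ = 14.9/23.4 = 0.6368, W₂ = 1/(23.4-14.9) = 0.11765
Improvement: (W₁-W₂)/W₁ = (0.20833-0.11765)/0.20833 = 43.53%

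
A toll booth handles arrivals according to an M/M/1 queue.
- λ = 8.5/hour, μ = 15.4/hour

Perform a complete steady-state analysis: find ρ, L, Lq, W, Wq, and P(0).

Step 1: ρ = λ/μ = 8.5/15.4 = 0.5519
Step 2: L = λ/(μ-λ) = 8.5/6.90 = 1.2319
Step 3: Lq = λ²/(μ(μ-λ)) = 72.25/(15.4×6.90) = 0.6799
Step 4: W = 1/(μ-λ) = 1/6.90 = 0.14493
Step 5: Wq = λ/(μ(μ-λ)) = 8.5/(15.4×6.90) = 0.07999
Step 6: P(0) = 1-ρ = 0.4481
Verify: L = λW = 8.5×0.14493 = 1.2319 ✔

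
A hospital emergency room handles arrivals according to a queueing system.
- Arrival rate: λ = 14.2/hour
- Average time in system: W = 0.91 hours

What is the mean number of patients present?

Little's Law: L = λW
L = 14.2 × 0.91 = 12.9220 patients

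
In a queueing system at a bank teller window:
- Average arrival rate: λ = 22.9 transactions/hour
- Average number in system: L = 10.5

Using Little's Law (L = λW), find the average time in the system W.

Little's Law: L = λW, so W = L/λ
W = 10.5/22.9 = 0.4585 hours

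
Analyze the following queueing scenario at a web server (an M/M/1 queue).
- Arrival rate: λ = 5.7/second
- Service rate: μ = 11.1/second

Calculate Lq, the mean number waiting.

ρ = λ/μ = 5.7/11.1 = 0.5135
For M/M/1: Lq = λ²/(μ(μ-λ))
Lq = 32.49/(11.1 × 5.40)
Lq = 0.5420 requests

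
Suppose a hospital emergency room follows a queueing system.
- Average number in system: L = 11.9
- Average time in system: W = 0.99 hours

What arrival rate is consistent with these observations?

Little's Law: L = λW, so λ = L/W
λ = 11.9/0.99 = 12.0202 patients/hour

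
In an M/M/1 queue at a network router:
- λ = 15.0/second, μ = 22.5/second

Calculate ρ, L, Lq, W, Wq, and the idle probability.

Step 1: ρ = λ/μ = 15.0/22.5 = 0.6667
Step 2: L = λ/(μ-λ) = 15.0/7.50 = 2.0000
Step 3: Lq = λ²/(μ(μ-λ)) = 225.00/(22.5×7.50) = 1.3333
Step 4: W = 1/(μ-λ) = 1/7.50 = 0.13333
Step 5: Wq = λ/(μ(μ-λ)) = 15.0/(22.5×7.50) = 0.08889
Step 6: P(0) = 1-ρ = 0.3333
Verify: L = λW = 15.0×0.13333 = 2.0000 ✔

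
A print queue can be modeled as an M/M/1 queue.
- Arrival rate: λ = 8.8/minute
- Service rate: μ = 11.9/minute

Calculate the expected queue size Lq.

ρ = λ/μ = 8.8/11.9 = 0.7395
For M/M/1: Lq = λ²/(μ(μ-λ))
Lq = 77.44/(11.9 × 3.10)
Lq = 2.0992 jobs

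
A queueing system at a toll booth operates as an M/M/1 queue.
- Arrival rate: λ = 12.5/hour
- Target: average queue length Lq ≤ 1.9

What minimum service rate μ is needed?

For M/M/1: Lq = λ²/(μ(μ-λ))
Need Lq ≤ 1.9, i.e. μ(μ-λ) ≥ λ²/1.9
μ² - 12.5μ - 156.25/1.9 ≥ 0  →  μ² - 12.5μ - 82.23684 ≥ 0
Quadratic formula (positive root): μ = [λ + √(λ² + 4×82.23684)]/2
Discriminant: 156.25 + 4×82.23684 = 485.1974, √485.1974 = 22.0272
μ ≥ (12.5 + 22.0272)/2 = 17.2636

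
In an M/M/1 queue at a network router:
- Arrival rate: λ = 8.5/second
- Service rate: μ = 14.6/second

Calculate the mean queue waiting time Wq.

First, compute utilization: ρ = λ/μ = 8.5/14.6 = 0.5822
For M/M/1: Wq = λ/(μ(μ-λ))
Wq = 8.5/(14.6 × (14.6-8.5))
Wq = 8.5/(14.6 × 6.10)
Wq = 0.09544 seconds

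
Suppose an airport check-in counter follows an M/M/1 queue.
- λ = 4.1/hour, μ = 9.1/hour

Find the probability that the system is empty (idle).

ρ = λ/μ = 4.1/9.1 = 0.4505
P(0) = 1 - ρ = 1 - 0.4505 = 0.5495
The server is idle 54.95% of the time.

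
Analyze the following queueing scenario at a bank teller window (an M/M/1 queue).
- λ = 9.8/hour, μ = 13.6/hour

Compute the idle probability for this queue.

ρ = λ/μ = 9.8/13.6 = 0.7206
P(0) = 1 - ρ = 1 - 0.7206 = 0.2794
The server is idle 27.94% of the time.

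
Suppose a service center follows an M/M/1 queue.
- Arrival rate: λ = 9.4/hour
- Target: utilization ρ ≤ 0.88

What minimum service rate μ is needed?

ρ = λ/μ, so μ = λ/ρ
μ ≥ 9.4/0.88 = 10.6818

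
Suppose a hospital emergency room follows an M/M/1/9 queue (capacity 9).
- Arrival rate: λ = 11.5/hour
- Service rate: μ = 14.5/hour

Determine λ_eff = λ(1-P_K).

ρ = λ/μ = 11.5/14.5 = 0.7931
P₀ = (1-ρ)/(1-ρ^(K+1)) = (1-0.7931)/(1-0.7931^10) = 0.2069/0.9015 = 0.2295
P_K = P₀×ρ^K = 0.22950 × 0.7931^9 = 0.22950 × 0.12415 = 0.02849
λ_eff = λ(1-P_K) = 11.5 × (1 - 0.028493) = 11.5 × 0.9715 = 11.1723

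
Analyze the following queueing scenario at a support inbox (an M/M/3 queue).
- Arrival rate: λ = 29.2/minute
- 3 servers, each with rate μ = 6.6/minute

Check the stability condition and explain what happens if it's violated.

Stability requires ρ = λ/(cμ) < 1
ρ = 29.2/(3 × 6.6) = 29.2/19.80 = 1.4747
Since 1.4747 ≥ 1, the system is UNSTABLE.
Need c > λ/μ = 29.2/6.6 = 4.42.
Minimum servers needed: c = 5.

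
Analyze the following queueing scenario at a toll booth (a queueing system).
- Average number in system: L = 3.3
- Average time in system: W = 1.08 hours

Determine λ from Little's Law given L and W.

Little's Law: L = λW, so λ = L/W
λ = 3.3/1.08 = 3.0556 vehicles/hour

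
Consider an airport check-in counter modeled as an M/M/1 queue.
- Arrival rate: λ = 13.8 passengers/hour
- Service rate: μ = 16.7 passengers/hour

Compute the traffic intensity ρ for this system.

Server utilization: ρ = λ/μ
ρ = 13.8/16.7 = 0.8263
The server is busy 82.63% of the time.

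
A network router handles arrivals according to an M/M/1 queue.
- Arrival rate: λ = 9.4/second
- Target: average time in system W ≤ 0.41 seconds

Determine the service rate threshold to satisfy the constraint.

For M/M/1: W = 1/(μ-λ)
Need W ≤ 0.41, so 1/(μ-λ) ≤ 0.41
μ - λ ≥ 1/0.41 = 2.4390
μ ≥ 9.4 + 2.4390 = 11.8390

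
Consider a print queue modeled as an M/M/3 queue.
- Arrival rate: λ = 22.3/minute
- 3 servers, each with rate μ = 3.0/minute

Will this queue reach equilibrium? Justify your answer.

Stability requires ρ = λ/(cμ) < 1
ρ = 22.3/(3 × 3.0) = 22.3/9.00 = 2.4778
Since 2.4778 ≥ 1, the system is UNSTABLE.
Need c > λ/μ = 22.3/3.0 = 7.43.
Minimum servers needed: c = 8.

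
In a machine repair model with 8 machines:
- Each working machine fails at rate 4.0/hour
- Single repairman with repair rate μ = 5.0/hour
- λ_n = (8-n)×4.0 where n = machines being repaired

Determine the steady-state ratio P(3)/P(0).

P(3)/P(0) = ∏_{i=0}^{3-1} λ_i/μ_{i+1}
= (8-0)×4.0/5.0 × (8-1)×4.0/5.0 × (8-2)×4.0/5.0
= 172.0320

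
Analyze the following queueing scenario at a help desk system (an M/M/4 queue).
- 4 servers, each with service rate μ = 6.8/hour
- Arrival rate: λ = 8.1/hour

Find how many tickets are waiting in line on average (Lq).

Traffic intensity: ρ = λ/(cμ) = 8.1/(4×6.8) = 0.2978
Since ρ = 0.2978 < 1, system is stable.
Offered load a = λ/μ = cρ = 8.1/6.8 = 1.1912
P₀ = [ Σₙ₌₀^3 aⁿ/n! + a^4/(4!(1-ρ)) ]⁻¹
Σ = a^0/0! + a^1/1! + a^2/2! + a^3/3! = 1.0000 + 1.1912 + 0.70945 + 0.28169 = 3.1823
a^4/(4!(1-ρ)) = 2.0133/(24 × 0.7022) = 0.1195
P₀ = 1/(3.1823 + 0.1195) = 0.3029
Lq = P₀·a^4·ρ / (4!(1-ρ)²) = 0.30287 × 2.0133 × 0.29779 / (24 × 0.49309) = 0.01534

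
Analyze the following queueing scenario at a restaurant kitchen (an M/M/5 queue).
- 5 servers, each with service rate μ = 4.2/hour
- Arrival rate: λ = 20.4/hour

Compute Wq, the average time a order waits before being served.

Traffic intensity: ρ = λ/(cμ) = 20.4/(5×4.2) = 0.9714
Since ρ = 0.9714 < 1, system is stable.
Offered load a = λ/μ = cρ = 20.4/4.2 = 4.8571
P₀ = [ Σₙ₌₀^4 aⁿ/n! + a^5/(5!(1-ρ)) ]⁻¹
Σ = a^0/0! + a^1/1! + a^2/2! + a^3/3! + a^4/4! = 1.0000 + 4.8571 + 11.7959 + 19.0982 + 23.1906 = 59.9418
a^5/(5!(1-ρ)) = 2703.3631/(120 × 0.02857143) = 788.4809
P₀ = 1/(59.9418 + 788.4809) = 0.001179
Lq = P₀·a^5·ρ / (5!(1-ρ)²) = 0.00117866 × 2703.3631 × 0.971429 / (120 × 0.000816327) = 31.5979
Wq = Lq/λ = 31.5979/20.4 = 1.5489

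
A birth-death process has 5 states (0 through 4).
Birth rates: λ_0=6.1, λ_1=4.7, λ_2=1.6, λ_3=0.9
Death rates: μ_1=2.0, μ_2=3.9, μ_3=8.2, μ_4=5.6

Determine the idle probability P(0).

Ratios P(n)/P(0) = (λ₀···λₙ₋₁)/(μ₁···μₙ):
P(1)/P(0) = (6.1)/(2.0) = 3.0500
P(2)/P(0) = (6.1×4.7)/(2.0×3.9) = 3.6756
P(3)/P(0) = (6.1×4.7×1.6)/(2.0×3.9×8.2) = 0.7172
P(4)/P(0) = (6.1×4.7×1.6×0.9)/(2.0×3.9×8.2×5.6) = 0.1153

Normalization: ∑ P(n) = 1
P(0) × (1.0000 + 3.0500 + 3.6756 + 0.7172 + 0.1153) = 1
P(0) × 8.5581 = 1
P(0) = 1/8.5581 = 0.1168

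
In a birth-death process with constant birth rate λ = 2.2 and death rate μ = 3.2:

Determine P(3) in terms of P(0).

For constant rates: P(n)/P(0) = (λ/μ)^n
P(3)/P(0) = (2.2/3.2)^3 = 0.6875^3 = 0.3250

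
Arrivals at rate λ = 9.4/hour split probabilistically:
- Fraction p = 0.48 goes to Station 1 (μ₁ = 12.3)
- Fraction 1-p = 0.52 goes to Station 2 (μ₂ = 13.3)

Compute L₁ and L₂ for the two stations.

Effective rates: λ₁ = 9.4×0.48 = 4.512, λ₂ = 9.4×0.52 = 4.888
Station 1: ρ₁ = 4.512/12.3 = 0.36683, L₁ = ρ₁/(1-ρ₁) = 0.36683/(1-0.36683) = 0.5794
Station 2: ρ₂ = 4.888/13.3 = 0.36752, L₂ = ρ₂/(1-ρ₂) = 0.36752/(1-0.36752) = 0.5811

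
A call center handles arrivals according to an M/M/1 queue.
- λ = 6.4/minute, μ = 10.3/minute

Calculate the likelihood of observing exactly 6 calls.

ρ = λ/μ = 6.4/10.3 = 0.62136
P(n) = (1-ρ)ρⁿ
P(6) = (1-0.62136) × 0.62136^6
P(6) = 0.3786 × 0.05755
P(6) = 0.02179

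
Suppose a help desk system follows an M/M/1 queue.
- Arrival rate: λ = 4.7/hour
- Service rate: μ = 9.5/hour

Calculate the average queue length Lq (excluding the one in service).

ρ = λ/μ = 4.7/9.5 = 0.4947
For M/M/1: Lq = λ²/(μ(μ-λ))
Lq = 22.09/(9.5 × 4.80)
Lq = 0.4844 tickets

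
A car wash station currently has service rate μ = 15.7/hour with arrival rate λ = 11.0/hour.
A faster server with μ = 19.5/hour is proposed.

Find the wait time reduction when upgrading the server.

System 1: ρ₁ = 11.0/15.7 = 0.7006, W₁ = 1/(15.7-11.0) = 0.21277
System 2: ρ₂ = 11.0/19.5 = 0.5641, W₂ = 1/(19.5-11.0) = 0.11765
Improvement: (W₁-W₂)/W₁ = (0.21277-0.11765)/0.21277 = 44.71%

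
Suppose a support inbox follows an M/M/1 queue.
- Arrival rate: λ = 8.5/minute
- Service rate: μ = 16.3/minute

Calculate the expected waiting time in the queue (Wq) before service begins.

First, compute utilization: ρ = λ/μ = 8.5/16.3 = 0.5215
For M/M/1: Wq = λ/(μ(μ-λ))
Wq = 8.5/(16.3 × (16.3-8.5))
Wq = 8.5/(16.3 × 7.80)
Wq = 0.06686 minutes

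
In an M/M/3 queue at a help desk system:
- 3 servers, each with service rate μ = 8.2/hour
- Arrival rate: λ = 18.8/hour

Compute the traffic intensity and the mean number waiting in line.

Traffic intensity: ρ = λ/(cμ) = 18.8/(3×8.2) = 0.7642
Since ρ = 0.7642 < 1, system is stable.
Offered load a = λ/μ = cρ = 18.8/8.2 = 2.2927
P₀ = [ Σₙ₌₀^2 aⁿ/n! + a^3/(3!(1-ρ)) ]⁻¹
Σ = a^0/0! + a^1/1! + a^2/2! = 1.0000 + 2.2927 + 2.6282 = 5.9209
a^3/(3!(1-ρ)) = 12.0512/(6 × 0.23577) = 8.5190
P₀ = 1/(5.9209 + 8.5190) = 0.06925
Lq = P₀·a^3·ρ / (3!(1-ρ)²) = 0.069253 × 12.0512 × 0.76423 / (6 × 0.055589) = 1.9123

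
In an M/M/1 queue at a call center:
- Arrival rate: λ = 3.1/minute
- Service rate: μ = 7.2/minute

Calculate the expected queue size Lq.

ρ = λ/μ = 3.1/7.2 = 0.4306
For M/M/1: Lq = λ²/(μ(μ-λ))
Lq = 9.61/(7.2 × 4.10)
Lq = 0.3255 calls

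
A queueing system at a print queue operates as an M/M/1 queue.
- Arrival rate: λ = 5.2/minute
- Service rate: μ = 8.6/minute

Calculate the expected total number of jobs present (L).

ρ = λ/μ = 5.2/8.6 = 0.6047
For M/M/1: L = λ/(μ-λ)
L = 5.2/(8.6-5.2) = 5.2/3.40
L = 1.5294 jobs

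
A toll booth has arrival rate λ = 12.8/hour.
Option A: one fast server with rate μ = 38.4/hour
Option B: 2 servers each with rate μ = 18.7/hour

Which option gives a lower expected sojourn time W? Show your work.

Option A: single server μ = 38.4 (M/M/1)
  ρ_A = 12.8/38.4 = 0.3333
  W_A = 1/(μ-λ) = 1/(38.4-12.8) = 1/25.60 = 0.03906

Option B: 2 servers μ = 18.7 (M/M/2)
  ρ_B = λ/(cμ) = 12.8/(2×18.7) = 0.3422
  Offered load a = λ/μ = cρ = 12.8/18.7 = 0.6845
  P₀ = [ Σₙ₌₀^1 aⁿ/n! + a^2/(2!(1-ρ)) ]⁻¹
  Σ = a^0/0! + a^1/1! = 1.0000 + 0.6845 = 1.6845
  a^2/(2!(1-ρ)) = 0.46853/(2 × 0.65775) = 0.3562
  P₀ = 1/(1.6845 + 0.3562) = 0.4900
  Lq = P₀·a^2·ρ / (2!(1-ρ)²) = 0.49004 × 0.46853 × 0.34225 / (2 × 0.43264) = 0.09081
  Wq_B = Lq/λ = 0.09081/12.8 = 0.007095
  W_B = Wq_B + 1/μ = 0.007095 + 0.05348 = 0.06057

Since W_A = 0.03906 < W_B = 0.06057, Option A (single fast server) has the shorter time in system.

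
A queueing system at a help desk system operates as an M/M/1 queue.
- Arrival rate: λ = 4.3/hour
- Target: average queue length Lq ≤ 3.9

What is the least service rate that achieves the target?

For M/M/1: Lq = λ²/(μ(μ-λ))
Need Lq ≤ 3.9, i.e. μ(μ-λ) ≥ λ²/3.9
μ² - 4.3μ - 18.49/3.9 ≥ 0  →  μ² - 4.3μ - 4.74103 ≥ 0
Quadratic formula (positive root): μ = [λ + √(λ² + 4×4.74103)]/2
Discriminant: 18.49 + 4×4.74103 = 37.4541, √37.4541 = 6.1200
μ ≥ (4.3 + 6.1200)/2 = 5.2100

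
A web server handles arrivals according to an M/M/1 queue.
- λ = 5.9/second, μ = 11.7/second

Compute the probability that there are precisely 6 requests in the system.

ρ = λ/μ = 5.9/11.7 = 0.504274
P(n) = (1-ρ)ρⁿ
P(6) = (1-0.504274) × 0.504274^6
P(6) = 0.49573 × 0.016444
P(6) = 0.008152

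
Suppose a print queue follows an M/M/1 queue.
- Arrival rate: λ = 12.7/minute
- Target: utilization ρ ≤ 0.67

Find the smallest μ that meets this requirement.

ρ = λ/μ, so μ = λ/ρ
μ ≥ 12.7/0.67 = 18.9552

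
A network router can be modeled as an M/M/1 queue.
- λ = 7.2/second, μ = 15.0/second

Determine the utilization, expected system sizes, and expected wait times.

Step 1: ρ = λ/μ = 7.2/15.0 = 0.4800
Step 2: L = λ/(μ-λ) = 7.2/7.80 = 0.9231
Step 3: Lq = λ²/(μ(μ-λ)) = 51.84/(15.0×7.80) = 0.4431
Step 4: W = 1/(μ-λ) = 1/7.80 = 0.12821
Step 5: Wq = λ/(μ(μ-λ)) = 7.2/(15.0×7.80) = 0.06154
Step 6: P(0) = 1-ρ = 0.5200
Verify: L = λW = 7.2×0.12821 = 0.9231 ✔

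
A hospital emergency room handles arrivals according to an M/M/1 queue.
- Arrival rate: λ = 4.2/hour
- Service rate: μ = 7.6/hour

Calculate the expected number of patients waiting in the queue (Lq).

ρ = λ/μ = 4.2/7.6 = 0.5526
For M/M/1: Lq = λ²/(μ(μ-λ))
Lq = 17.64/(7.6 × 3.40)
Lq = 0.6827 patients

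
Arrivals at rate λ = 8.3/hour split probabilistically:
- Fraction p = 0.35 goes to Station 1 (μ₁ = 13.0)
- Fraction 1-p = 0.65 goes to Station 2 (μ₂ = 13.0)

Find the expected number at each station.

Effective rates: λ₁ = 8.3×0.35 = 2.905, λ₂ = 8.3×0.65 = 5.395
Station 1: ρ₁ = 2.905/13.0 = 0.2235, L₁ = ρ₁/(1-ρ₁) = 0.2235/(1-0.2235) = 0.2878
Station 2: ρ₂ = 5.395/13.0 = 0.4150, L₂ = ρ₂/(1-ρ₂) = 0.4150/(1-0.4150) = 0.7094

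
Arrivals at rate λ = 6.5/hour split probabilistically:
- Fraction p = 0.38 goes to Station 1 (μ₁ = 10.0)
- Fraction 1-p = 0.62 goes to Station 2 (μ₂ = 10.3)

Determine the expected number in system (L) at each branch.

Effective rates: λ₁ = 6.5×0.38 = 2.47, λ₂ = 6.5×0.62 = 4.03
Station 1: ρ₁ = 2.47/10.0 = 0.2470, L₁ = ρ₁/(1-ρ₁) = 0.2470/(1-0.2470) = 0.3280
Station 2: ρ₂ = 4.03/10.3 = 0.39126, L₂ = ρ₂/(1-ρ₂) = 0.39126/(1-0.39126) = 0.6427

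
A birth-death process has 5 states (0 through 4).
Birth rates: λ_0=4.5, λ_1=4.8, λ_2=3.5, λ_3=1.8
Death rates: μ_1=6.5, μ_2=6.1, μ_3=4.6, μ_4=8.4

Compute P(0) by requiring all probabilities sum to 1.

Ratios P(n)/P(0) = (λ₀···λₙ₋₁)/(μ₁···μₙ):
P(1)/P(0) = (4.5)/(6.5) = 0.6923
P(2)/P(0) = (4.5×4.8)/(6.5×6.1) = 0.5448
P(3)/P(0) = (4.5×4.8×3.5)/(6.5×6.1×4.6) = 0.4145
P(4)/P(0) = (4.5×4.8×3.5×1.8)/(6.5×6.1×4.6×8.4) = 0.08882

Normalization: ∑ P(n) = 1
P(0) × (1.0000 + 0.6923 + 0.5448 + 0.4145 + 0.08882) = 1
P(0) × 2.7404 = 1
P(0) = 1/2.7404 = 0.3649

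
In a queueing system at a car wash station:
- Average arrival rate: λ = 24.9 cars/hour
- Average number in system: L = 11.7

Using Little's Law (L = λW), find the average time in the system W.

Little's Law: L = λW, so W = L/λ
W = 11.7/24.9 = 0.4699 hours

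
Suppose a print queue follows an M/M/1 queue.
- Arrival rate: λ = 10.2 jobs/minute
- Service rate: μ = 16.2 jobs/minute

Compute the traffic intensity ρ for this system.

Server utilization: ρ = λ/μ
ρ = 10.2/16.2 = 0.6296
The server is busy 62.96% of the time.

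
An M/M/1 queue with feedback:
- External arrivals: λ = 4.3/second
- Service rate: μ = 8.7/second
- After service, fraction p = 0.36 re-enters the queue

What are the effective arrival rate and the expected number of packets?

Effective arrival rate: λ_eff = λ/(1-p) = 4.3/(1-0.36) = 4.3/0.64 = 6.71875
ρ = λ_eff/μ = 6.71875/8.7 = 0.77227
L = ρ/(1-ρ) = 0.77227/(1-0.77227) = 3.3912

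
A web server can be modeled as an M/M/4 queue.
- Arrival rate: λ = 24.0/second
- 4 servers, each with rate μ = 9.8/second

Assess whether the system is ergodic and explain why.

Stability requires ρ = λ/(cμ) < 1
ρ = 24.0/(4 × 9.8) = 24.0/39.20 = 0.6122
Since 0.6122 < 1, the system is STABLE.
The servers are busy 61.22% of the time.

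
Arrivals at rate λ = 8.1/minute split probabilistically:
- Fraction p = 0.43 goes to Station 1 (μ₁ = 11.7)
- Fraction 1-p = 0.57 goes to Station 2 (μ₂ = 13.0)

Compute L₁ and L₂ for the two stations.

Effective rates: λ₁ = 8.1×0.43 = 3.483, λ₂ = 8.1×0.57 = 4.617
Station 1: ρ₁ = 3.483/11.7 = 0.2977, L₁ = ρ₁/(1-ρ₁) = 0.2977/(1-0.2977) = 0.4239
Station 2: ρ₂ = 4.617/13.0 = 0.355154, L₂ = ρ₂/(1-ρ₂) = 0.355154/(1-0.355154) = 0.5508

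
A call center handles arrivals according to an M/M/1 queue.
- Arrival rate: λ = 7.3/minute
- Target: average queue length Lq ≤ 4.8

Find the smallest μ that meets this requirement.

For M/M/1: Lq = λ²/(μ(μ-λ))
Need Lq ≤ 4.8, i.e. μ(μ-λ) ≥ λ²/4.8
μ² - 7.3μ - 53.29/4.8 ≥ 0  →  μ² - 7.3μ - 11.10208 ≥ 0
Quadratic formula (positive root): μ = [λ + √(λ² + 4×11.10208)]/2
Discriminant: 53.29 + 4×11.10208 = 97.6983, √97.6983 = 9.8842
μ ≥ (7.3 + 9.8842)/2 = 8.5921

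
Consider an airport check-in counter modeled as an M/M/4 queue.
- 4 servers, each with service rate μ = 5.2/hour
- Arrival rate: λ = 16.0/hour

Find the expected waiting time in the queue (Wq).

Traffic intensity: ρ = λ/(cμ) = 16.0/(4×5.2) = 0.7692
Since ρ = 0.7692 < 1, system is stable.
Offered load a = λ/μ = cρ = 16.0/5.2 = 3.0769
P₀ = [ Σₙ₌₀^3 aⁿ/n! + a^4/(4!(1-ρ)) ]⁻¹
Σ = a^0/0! + a^1/1! + a^2/2! + a^3/3! = 1.00000 + 3.07692 + 4.73373 + 4.85511 = 13.6658
a^4/(4!(1-ρ)) = 89.6327/(24 × 0.230769) = 16.1837
P₀ = 1/(13.6658 + 16.1837) = 0.03350
Lq = P₀·a^4·ρ / (4!(1-ρ)²) = 0.03350 × 89.6327 × 0.7692 / (24 × 0.05325) = 1.8073
Wq = Lq/λ = 1.8073/16.0 = 0.1130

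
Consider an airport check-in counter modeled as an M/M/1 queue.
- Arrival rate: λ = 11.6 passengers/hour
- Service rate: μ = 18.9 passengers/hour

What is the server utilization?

Server utilization: ρ = λ/μ
ρ = 11.6/18.9 = 0.6138
The server is busy 61.38% of the time.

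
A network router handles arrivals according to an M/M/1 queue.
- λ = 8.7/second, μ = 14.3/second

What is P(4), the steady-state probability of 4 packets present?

ρ = λ/μ = 8.7/14.3 = 0.6084
P(n) = (1-ρ)ρⁿ
P(4) = (1-0.6084) × 0.6084^4
P(4) = 0.3916 × 0.1370
P(4) = 0.05365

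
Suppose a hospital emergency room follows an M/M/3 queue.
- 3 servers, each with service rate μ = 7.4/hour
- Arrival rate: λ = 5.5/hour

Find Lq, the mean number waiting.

Traffic intensity: ρ = λ/(cμ) = 5.5/(3×7.4) = 0.2477
Since ρ = 0.2477 < 1, system is stable.
Offered load a = λ/μ = cρ = 5.5/7.4 = 0.7432
P₀ = [ Σₙ₌₀^2 aⁿ/n! + a^3/(3!(1-ρ)) ]⁻¹
Σ = a^0/0! + a^1/1! + a^2/2! = 1.0000 + 0.7432 + 0.2762 = 2.0194
a^3/(3!(1-ρ)) = 0.4106/(6 × 0.7523) = 0.09097
P₀ = 1/(2.01945 + 0.0909658) = 0.4738
Lq = P₀·a^3·ρ / (3!(1-ρ)²) = 0.47384 × 0.41058 × 0.24775 / (6 × 0.56588) = 0.01420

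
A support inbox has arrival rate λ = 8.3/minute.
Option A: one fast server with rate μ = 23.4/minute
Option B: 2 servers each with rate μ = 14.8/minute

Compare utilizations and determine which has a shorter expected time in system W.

Option A: single server μ = 23.4 (M/M/1)
  ρ_A = 8.3/23.4 = 0.3547
  W_A = 1/(μ-λ) = 1/(23.4-8.3) = 1/15.10 = 0.06623

Option B: 2 servers μ = 14.8 (M/M/2)
  ρ_B = λ/(cμ) = 8.3/(2×14.8) = 0.2804
  Offered load a = λ/μ = cρ = 8.3/14.8 = 0.5608
  P₀ = [ Σₙ₌₀^1 aⁿ/n! + a^2/(2!(1-ρ)) ]⁻¹
  Σ = a^0/0! + a^1/1! = 1.0000 + 0.5608 = 1.5608
  a^2/(2!(1-ρ)) = 0.3145/(2 × 0.7196) = 0.2185
  P₀ = 1/(1.5608 + 0.2185) = 0.5620
  Lq = P₀·a^2·ρ / (2!(1-ρ)²) = 0.5620 × 0.3145 × 0.2804 / (2 × 0.5178) = 0.04786
  Wq_B = Lq/λ = 0.047858/8.3 = 0.0057660
  W_B = Wq_B + 1/μ = 0.0057660 + 0.067568 = 0.07333

Since W_A = 0.06623 < W_B = 0.07333, Option A (single fast server) has the shorter time in system.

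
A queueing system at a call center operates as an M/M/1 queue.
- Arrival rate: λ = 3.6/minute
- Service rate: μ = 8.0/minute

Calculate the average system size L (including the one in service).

ρ = λ/μ = 3.6/8.0 = 0.4500
For M/M/1: L = λ/(μ-λ)
L = 3.6/(8.0-3.6) = 3.6/4.40
L = 0.8182 calls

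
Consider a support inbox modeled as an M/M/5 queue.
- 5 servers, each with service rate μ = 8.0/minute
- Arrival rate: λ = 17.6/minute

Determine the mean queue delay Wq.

Traffic intensity: ρ = λ/(cμ) = 17.6/(5×8.0) = 0.4400
Since ρ = 0.4400 < 1, system is stable.
Offered load a = λ/μ = cρ = 17.6/8.0 = 2.2000
P₀ = [ Σₙ₌₀^4 aⁿ/n! + a^5/(5!(1-ρ)) ]⁻¹
Σ = a^0/0! + a^1/1! + a^2/2! + a^3/3! + a^4/4! = 1.00000 + 2.20000 + 2.42000 + 1.77467 + 0.976067 = 8.3707
a^5/(5!(1-ρ)) = 51.5363/(120 × 0.5600) = 0.7669
P₀ = 1/(8.3707 + 0.7669) = 0.1094
Lq = P₀·a^5·ρ / (5!(1-ρ)²) = 0.109437 × 51.5363 × 0.440000 / (120 × 0.313600) = 0.06594
Wq = Lq/λ = 0.06594/17.6 = 0.003747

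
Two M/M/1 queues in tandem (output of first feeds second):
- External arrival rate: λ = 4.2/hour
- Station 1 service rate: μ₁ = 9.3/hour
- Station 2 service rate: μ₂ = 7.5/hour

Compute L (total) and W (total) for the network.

By Jackson's theorem, each station behaves as independent M/M/1.
Station 1: ρ₁ = 4.2/9.3 = 0.4516, L₁ = ρ₁/(1-ρ₁) = λ/(μ₁-λ) = 4.2/5.10 = 0.823529
Station 2: ρ₂ = 4.2/7.5 = 0.5600, L₂ = ρ₂/(1-ρ₂) = λ/(μ₂-λ) = 4.2/3.30 = 1.27273
Total: L = L₁ + L₂ = 0.823529 + 1.27273 = 2.0963
W = L/λ = 2.0963/4.2 = 0.4991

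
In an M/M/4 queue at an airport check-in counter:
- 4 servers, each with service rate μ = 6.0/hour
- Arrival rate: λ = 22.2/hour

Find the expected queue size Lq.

Traffic intensity: ρ = λ/(cμ) = 22.2/(4×6.0) = 0.9250
Since ρ = 0.9250 < 1, system is stable.
Offered load a = λ/μ = cρ = 22.2/6.0 = 3.7000
P₀ = [ Σₙ₌₀^3 aⁿ/n! + a^4/(4!(1-ρ)) ]⁻¹
Σ = a^0/0! + a^1/1! + a^2/2! + a^3/3! = 1.0000 + 3.7000 + 6.8450 + 8.4422 = 19.9872
a^4/(4!(1-ρ)) = 187.4161/(24 × 0.07500) = 104.1201
P₀ = 1/(19.9872 + 104.1201) = 0.008058
Lq = P₀·a^4·ρ / (4!(1-ρ)²) = 0.00805755 × 187.4161 × 0.925000 / (24 × 0.00562500) = 10.3471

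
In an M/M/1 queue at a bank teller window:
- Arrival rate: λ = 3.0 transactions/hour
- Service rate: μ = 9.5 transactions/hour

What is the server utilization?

Server utilization: ρ = λ/μ
ρ = 3.0/9.5 = 0.3158
The server is busy 31.58% of the time.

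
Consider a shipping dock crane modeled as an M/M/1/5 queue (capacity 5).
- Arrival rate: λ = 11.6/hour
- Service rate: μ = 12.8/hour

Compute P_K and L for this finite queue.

ρ = λ/μ = 11.6/12.8 = 0.90625
P₀ = (1-ρ)/(1-ρ^(K+1)) = (1-0.90625)/(1-0.90625^6) = 0.09375/0.4460 = 0.2102
P_K = P₀×ρ^K = 0.2102 × 0.90625^5 = 0.2102 × 0.6113 = 0.1285
Blocking probability P_5 = 0.1285 (12.85%)
L = ρ[1 - (K+1)ρ^K + Kρ^(K+1)] / [(1-ρ)(1-ρ^(K+1))]
L = 0.90625 × (1 - 6×0.6112799 + 5×0.5539724) / ((1 - 0.90625) × (1 - 0.5539724)) = 2.2146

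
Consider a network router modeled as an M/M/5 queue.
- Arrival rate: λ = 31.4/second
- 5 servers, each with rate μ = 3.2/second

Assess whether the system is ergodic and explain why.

Stability requires ρ = λ/(cμ) < 1
ρ = 31.4/(5 × 3.2) = 31.4/16.00 = 1.9625
Since 1.9625 ≥ 1, the system is UNSTABLE.
Need c > λ/μ = 31.4/3.2 = 9.81.
Minimum servers needed: c = 10.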